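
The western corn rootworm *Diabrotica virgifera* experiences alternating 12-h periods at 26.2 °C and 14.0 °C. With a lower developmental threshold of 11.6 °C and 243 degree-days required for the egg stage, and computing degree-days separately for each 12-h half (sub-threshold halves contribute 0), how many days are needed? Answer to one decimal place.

Day half: max(0, 26.2 − 11.6) × 0.5 = 14.6 × 0.5 = 7.30 DD.
Night half: max(0, 14.0 − 11.6) × 0.5 = 2.4 × 0.5 = 1.20 DD.
Per 24 h: 8.50 DD/day.
Duration = 243 / 8.50 = 28.588 ≈ 28.6 days.

28.6 days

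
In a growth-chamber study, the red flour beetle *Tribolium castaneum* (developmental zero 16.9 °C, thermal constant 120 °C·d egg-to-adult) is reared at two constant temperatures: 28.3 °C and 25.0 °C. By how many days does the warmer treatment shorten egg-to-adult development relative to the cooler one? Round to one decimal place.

At 28.3 °C: 120 / (28.3 − 16.9) = 120 / 11.4 = 10.526 d.
At 25.0 °C: 120 / (25.0 − 16.9) = 120 / 8.1 = 14.815 d.
Difference = |10.526 − 14.815| = 4.288 ≈ 4.3 days.

4.3 days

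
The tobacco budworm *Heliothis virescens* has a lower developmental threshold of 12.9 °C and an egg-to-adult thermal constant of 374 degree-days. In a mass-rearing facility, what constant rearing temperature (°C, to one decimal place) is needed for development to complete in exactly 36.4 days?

23.2 °C

Required daily accumulation = 374 / 36.4 = 10.275 DD/day.
T = T_base + 10.275 = 12.9 + 10.275 = 23.175 ≈ 23.2 °C.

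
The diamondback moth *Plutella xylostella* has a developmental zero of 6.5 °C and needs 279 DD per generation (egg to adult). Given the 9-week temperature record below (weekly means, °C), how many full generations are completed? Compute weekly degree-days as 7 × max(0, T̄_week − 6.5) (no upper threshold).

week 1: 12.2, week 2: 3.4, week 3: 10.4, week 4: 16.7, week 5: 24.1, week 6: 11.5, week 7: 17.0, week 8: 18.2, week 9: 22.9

Weekly DD (7 × max(0, T̄ − 6.5)): 39.9, 0.0, 27.3, 71.4, 123.2, 35.0, 73.5, 81.9, 114.8.
Season total = 567.0 DD.
Complete generations = ⌊567.0 / 279⌋ = 2.

2 generations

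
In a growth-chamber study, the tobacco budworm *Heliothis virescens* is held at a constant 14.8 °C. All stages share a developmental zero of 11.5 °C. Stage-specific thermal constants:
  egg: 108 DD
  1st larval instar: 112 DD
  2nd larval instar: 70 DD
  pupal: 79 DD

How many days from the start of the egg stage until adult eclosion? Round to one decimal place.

111.8 days

Daily accumulation at 14.8 °C = 14.8 − 11.5 = 3.3 DD/day.
Total K = 108 + 112 + 70 + 79 = 369 DD.
Total duration = 369 / 3.3 = 111.818 ≈ 111.8 days.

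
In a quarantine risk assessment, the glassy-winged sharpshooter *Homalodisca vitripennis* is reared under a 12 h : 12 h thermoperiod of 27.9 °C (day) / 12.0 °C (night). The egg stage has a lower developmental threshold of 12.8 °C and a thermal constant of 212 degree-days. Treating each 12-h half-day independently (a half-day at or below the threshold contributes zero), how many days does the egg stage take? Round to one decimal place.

Day half: max(0, 27.9 − 12.8) × 0.5 = 15.1 × 0.5 = 7.55 DD.
Night half: max(0, 12.0 − 12.8) × 0.5 = 0.0 × 0.5 = 0.00 DD.
Per 24 h: 7.55 DD/day.
Duration = 212 / 7.55 = 28.079 ≈ 28.1 days.

28.1 days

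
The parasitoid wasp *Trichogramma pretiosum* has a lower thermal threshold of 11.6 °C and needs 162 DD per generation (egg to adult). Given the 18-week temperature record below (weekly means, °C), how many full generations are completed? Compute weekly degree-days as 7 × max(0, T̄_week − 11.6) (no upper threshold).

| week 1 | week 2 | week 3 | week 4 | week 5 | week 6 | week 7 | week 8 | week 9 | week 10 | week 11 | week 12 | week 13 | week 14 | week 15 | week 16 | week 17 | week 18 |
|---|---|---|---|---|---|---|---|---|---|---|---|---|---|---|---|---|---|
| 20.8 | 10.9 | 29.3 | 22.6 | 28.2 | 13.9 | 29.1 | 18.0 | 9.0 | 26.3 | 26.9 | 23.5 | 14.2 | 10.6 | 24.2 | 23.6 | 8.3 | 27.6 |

7 generations

Weekly DD (7 × max(0, T̄ − 11.6)): 64.4, 0.0, 123.9, 77.0, 116.2, 16.1, 122.5, 44.8, 0.0, 102.9, 107.1, 83.3, 18.2, 0.0, 88.2, 84.0, 0.0, 112.0.
Season total = 1160.6 DD.
Complete generations = ⌊1160.6 / 162⌋ = 7.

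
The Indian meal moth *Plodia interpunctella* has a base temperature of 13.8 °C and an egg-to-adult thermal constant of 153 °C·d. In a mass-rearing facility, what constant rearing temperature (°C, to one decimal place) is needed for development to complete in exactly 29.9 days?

Required daily accumulation = 153 / 29.9 = 5.117 DD/day.
T = T_base + 5.117 = 13.8 + 5.117 = 18.917 ≈ 18.9 °C.

18.9 °C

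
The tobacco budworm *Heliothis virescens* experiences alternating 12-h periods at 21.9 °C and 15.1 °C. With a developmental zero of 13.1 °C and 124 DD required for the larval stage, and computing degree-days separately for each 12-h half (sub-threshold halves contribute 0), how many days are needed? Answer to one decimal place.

23.0 days

Day half: max(0, 21.9 − 13.1) × 0.5 = 8.8 × 0.5 = 4.40 DD.
Night half: max(0, 15.1 − 13.1) × 0.5 = 2.0 × 0.5 = 1.00 DD.
Per 24 h: 5.40 DD/day.
Duration = 124 / 5.40 = 22.963 ≈ 23.0 days.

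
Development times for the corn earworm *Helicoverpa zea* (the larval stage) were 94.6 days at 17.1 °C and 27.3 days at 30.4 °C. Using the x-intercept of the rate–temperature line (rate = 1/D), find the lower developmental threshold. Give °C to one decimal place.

11.7 °C

Under the model K = D·(T − T_b), so D₁·(T₁ − T_b) = D₂·(T₂ − T_b).
94.6·(17.1 − T_b) = 27.3·(30.4 − T_b)
T_b = (94.6·17.1 − 27.3·30.4) / (94.6 − 27.3) = 787.74 / 67.3 = 11.705 °C ≈ 11.7 °C.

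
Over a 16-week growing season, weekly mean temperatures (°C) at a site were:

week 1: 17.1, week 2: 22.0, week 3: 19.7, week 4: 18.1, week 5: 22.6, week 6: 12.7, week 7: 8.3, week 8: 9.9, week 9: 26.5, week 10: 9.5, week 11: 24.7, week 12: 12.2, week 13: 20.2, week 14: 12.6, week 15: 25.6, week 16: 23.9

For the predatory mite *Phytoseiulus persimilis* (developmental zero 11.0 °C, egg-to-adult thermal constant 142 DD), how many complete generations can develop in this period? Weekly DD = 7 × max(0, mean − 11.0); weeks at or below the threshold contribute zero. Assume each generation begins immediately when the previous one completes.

Weekly DD (7 × max(0, T̄ − 11.0)): 42.7, 77.0, 60.9, 49.7, 81.2, 11.9, 0.0, 0.0, 108.5, 0.0, 95.9, 8.4, 64.4, 11.2, 102.2, 90.3.
Season total = 804.3 DD.
Complete generations = ⌊804.3 / 142⌋ = 5.

5 generations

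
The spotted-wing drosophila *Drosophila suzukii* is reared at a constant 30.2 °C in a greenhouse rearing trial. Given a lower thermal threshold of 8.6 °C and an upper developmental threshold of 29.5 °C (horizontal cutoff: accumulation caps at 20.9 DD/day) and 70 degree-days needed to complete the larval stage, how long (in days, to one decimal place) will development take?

Temperature 30.2 °C exceeds the upper threshold, so daily accumulation caps at 29.5 − 8.6 = 20.9 DD/day.
Duration = 70 / 20.9 = 3.349 ≈ 3.3 days.

3.3 days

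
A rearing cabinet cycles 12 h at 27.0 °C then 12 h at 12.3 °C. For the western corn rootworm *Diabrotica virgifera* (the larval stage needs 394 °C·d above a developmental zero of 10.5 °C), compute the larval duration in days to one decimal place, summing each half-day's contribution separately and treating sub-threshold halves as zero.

43.1 days

Day half: max(0, 27.0 − 10.5) × 0.5 = 16.5 × 0.5 = 8.25 DD.
Night half: max(0, 12.3 − 10.5) × 0.5 = 1.8 × 0.5 = 0.90 DD.
Per 24 h: 9.15 DD/day.
Duration = 394 / 9.15 = 43.060 ≈ 43.1 days.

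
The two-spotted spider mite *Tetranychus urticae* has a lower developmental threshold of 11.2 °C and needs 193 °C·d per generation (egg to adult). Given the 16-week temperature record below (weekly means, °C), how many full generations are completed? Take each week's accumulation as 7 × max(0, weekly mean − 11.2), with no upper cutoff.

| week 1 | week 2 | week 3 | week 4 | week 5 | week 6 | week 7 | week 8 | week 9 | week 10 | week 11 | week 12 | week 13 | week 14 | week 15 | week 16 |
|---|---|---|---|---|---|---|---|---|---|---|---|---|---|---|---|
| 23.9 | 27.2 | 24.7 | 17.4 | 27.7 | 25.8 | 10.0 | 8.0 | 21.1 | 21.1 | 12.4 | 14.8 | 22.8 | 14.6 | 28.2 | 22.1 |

5 generations

Weekly DD (7 × max(0, T̄ − 11.2)): 88.9, 112.0, 94.5, 43.4, 115.5, 102.2, 0.0, 0.0, 69.3, 69.3, 8.4, 25.2, 81.2, 23.8, 119.0, 76.3.
Season total = 1029.0 DD.
Complete generations = ⌊1029.0 / 193⌋ = 5.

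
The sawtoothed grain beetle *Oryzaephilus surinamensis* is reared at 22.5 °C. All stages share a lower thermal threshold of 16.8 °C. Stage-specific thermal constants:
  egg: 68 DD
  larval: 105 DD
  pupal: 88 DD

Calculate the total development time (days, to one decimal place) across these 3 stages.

Daily accumulation at 22.5 °C = 22.5 − 16.8 = 5.7 DD/day.
Total K = 68 + 105 + 88 = 261 DD.
Total duration = 261 / 5.7 = 45.789 ≈ 45.8 days.

45.8 days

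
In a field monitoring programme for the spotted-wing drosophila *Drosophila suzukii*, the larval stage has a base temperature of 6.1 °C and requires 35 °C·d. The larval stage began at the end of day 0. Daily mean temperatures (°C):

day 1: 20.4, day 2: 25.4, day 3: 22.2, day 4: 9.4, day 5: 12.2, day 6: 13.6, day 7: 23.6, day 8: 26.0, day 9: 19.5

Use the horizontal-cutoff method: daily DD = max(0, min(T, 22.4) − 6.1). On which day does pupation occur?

day 3

Daily DD above 6.1 °C (capped at 16.3): 14.3, 16.3, 16.1, 3.3, 6.1, 7.5, 16.3, 16.3, 13.4.
Cumulative: 14.3, 30.6, 46.7, 50.0, 56.1, 63.6, 79.9, 96.2, 109.6.
The total first reaches 35 DD on day 3.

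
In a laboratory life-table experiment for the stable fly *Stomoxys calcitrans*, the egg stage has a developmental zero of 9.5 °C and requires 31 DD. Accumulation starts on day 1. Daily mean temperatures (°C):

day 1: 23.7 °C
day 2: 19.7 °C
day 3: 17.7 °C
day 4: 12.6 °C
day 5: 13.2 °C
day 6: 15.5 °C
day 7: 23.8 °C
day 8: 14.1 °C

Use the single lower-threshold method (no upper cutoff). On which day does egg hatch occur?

Daily DD above 9.5 °C: 14.2, 10.2, 8.2, 3.1, 3.7, 6.0, 14.3, 4.6.
Cumulative: 14.2, 24.4, 32.6, 35.7, 39.4, 45.4, 59.7, 64.3.
The total first reaches 31 DD on day 3.

day 3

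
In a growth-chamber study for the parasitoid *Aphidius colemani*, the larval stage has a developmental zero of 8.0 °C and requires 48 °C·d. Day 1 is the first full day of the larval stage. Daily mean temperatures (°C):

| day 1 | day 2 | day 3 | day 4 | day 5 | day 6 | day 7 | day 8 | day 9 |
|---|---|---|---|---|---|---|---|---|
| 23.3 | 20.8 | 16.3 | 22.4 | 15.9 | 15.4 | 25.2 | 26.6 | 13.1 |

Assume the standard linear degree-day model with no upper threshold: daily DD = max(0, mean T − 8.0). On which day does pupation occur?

day 4

Daily DD above 8.0 °C: 15.3, 12.8, 8.3, 14.4, 7.9, 7.4, 17.2, 18.6, 5.1.
Cumulative: 15.3, 28.1, 36.4, 50.8, 58.7, 66.1, 83.3, 101.9, 107.0.
The total first reaches 48 DD on day 4.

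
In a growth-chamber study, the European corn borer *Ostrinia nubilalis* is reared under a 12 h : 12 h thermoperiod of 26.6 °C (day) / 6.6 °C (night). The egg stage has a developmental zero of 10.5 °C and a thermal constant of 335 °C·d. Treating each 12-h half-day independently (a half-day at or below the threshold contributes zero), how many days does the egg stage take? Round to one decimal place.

Day half: max(0, 26.6 − 10.5) × 0.5 = 16.1 × 0.5 = 8.05 DD.
Night half: max(0, 6.6 − 10.5) × 0.5 = 0.0 × 0.5 = 0.00 DD.
Per 24 h: 8.05 DD/day.
Duration = 335 / 8.05 = 41.615 ≈ 41.6 days.

41.6 days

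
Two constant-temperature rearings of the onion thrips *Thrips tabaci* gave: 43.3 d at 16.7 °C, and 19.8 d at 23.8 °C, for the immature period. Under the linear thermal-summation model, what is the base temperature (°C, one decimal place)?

Equal thermal constants: D₁(T₁ − T_b) = D₂(T₂ − T_b).
43.3·(16.7 − T_b) = 19.8·(23.8 − T_b)
T_b = (43.3·16.7 − 19.8·23.8) / (43.3 − 19.8) = 251.87 / 23.5 = 10.718 °C ≈ 10.7 °C.

10.7 °C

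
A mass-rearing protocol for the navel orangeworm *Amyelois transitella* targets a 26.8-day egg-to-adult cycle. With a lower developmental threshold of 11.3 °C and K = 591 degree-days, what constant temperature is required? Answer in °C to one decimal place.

Required daily accumulation = 591 / 26.8 = 22.052 DD/day.
T = T_base + 22.052 = 11.3 + 22.052 = 33.352 ≈ 33.4 °C.

33.4 °C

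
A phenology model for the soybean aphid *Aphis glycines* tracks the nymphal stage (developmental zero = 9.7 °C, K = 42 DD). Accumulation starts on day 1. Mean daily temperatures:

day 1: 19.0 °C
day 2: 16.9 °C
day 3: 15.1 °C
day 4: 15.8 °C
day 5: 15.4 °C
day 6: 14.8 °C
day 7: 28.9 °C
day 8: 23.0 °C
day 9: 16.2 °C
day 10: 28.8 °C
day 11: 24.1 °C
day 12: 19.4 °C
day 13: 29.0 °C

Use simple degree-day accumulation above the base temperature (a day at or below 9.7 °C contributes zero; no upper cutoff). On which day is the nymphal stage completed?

Daily DD above 9.7 °C: 9.3, 7.2, 5.4, 6.1, 5.7, 5.1, 19.2, 13.3, 6.5, 19.1, 14.4, 9.7, 19.3.
Cumulative: 9.3, 16.5, 21.9, 28.0, 33.7, 38.8, 58.0, 71.3, 77.8, 96.9, 111.3, 121.0, 140.3.
The total first reaches 42 DD on day 7.

day 7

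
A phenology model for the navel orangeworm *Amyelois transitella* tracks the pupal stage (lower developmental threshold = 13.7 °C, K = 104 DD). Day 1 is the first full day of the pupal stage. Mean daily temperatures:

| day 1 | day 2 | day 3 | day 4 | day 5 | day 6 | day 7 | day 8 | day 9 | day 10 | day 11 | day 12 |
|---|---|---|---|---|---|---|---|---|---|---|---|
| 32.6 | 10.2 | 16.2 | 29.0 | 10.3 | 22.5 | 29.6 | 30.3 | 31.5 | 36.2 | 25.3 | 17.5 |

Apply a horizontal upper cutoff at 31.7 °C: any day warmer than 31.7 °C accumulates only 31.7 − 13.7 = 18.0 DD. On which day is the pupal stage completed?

Daily DD above 13.7 °C (capped at 18.0): 18.0, 0.0, 2.5, 15.3, 0.0, 8.8, 15.9, 16.6, 17.8, 18.0, 11.6, 3.8.
Cumulative: 18.0, 18.0, 20.5, 35.8, 35.8, 44.6, 60.5, 77.1, 94.9, 112.9, 124.5, 128.3.
The total first reaches 104 DD on day 10.

day 10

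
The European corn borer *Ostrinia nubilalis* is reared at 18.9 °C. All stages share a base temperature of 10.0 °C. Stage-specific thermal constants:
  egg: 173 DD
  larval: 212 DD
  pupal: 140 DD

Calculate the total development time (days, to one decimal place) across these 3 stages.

59.0 days

Daily accumulation at 18.9 °C = 18.9 − 10.0 = 8.9 DD/day.
Total K = 173 + 212 + 140 = 525 DD.
Total duration = 525 / 8.9 = 58.989 ≈ 59.0 days.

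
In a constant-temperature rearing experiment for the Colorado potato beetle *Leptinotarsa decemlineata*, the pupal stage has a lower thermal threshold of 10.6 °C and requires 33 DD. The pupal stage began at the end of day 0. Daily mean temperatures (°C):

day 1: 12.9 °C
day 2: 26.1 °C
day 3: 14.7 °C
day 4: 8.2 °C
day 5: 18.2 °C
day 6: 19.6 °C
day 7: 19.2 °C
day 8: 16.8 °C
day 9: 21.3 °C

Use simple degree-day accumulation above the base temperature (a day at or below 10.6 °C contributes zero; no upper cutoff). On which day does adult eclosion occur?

Daily DD above 10.6 °C: 2.3, 15.5, 4.1, 0.0, 7.6, 9.0, 8.6, 6.2, 10.7.
Cumulative: 2.3, 17.8, 21.9, 21.9, 29.5, 38.5, 47.1, 53.3, 64.0.
The total first reaches 33 DD on day 6.

day 6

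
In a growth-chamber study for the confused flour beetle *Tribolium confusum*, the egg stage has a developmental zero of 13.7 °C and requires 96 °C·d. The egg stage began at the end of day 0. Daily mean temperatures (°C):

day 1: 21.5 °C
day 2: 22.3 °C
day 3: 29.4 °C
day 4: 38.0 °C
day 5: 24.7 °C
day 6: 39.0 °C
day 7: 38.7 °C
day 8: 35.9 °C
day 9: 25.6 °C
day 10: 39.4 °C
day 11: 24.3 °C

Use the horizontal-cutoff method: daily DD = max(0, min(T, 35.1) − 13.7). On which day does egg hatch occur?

Daily DD above 13.7 °C (capped at 21.4): 7.8, 8.6, 15.7, 21.4, 11.0, 21.4, 21.4, 21.4, 11.9, 21.4, 10.6.
Cumulative: 7.8, 16.4, 32.1, 53.5, 64.5, 85.9, 107.3, 128.7, 140.6, 162.0, 172.6.
The total first reaches 96 DD on day 7.

day 7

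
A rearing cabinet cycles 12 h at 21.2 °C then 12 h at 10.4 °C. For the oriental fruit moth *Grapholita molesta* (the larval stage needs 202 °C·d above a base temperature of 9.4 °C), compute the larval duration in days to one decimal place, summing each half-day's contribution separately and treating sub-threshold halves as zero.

Day half: max(0, 21.2 − 9.4) × 0.5 = 11.8 × 0.5 = 5.90 DD.
Night half: max(0, 10.4 − 9.4) × 0.5 = 1.0 × 0.5 = 0.50 DD.
Per 24 h: 6.40 DD/day.
Duration = 202 / 6.40 = 31.563 ≈ 31.6 days.

31.6 days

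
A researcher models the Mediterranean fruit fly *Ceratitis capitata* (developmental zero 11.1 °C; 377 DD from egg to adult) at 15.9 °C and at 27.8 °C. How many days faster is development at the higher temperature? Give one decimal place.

56.0 days

At 15.9 °C: 377 / (15.9 − 11.1) = 377 / 4.8 = 78.542 d.
At 27.8 °C: 377 / (27.8 − 11.1) = 377 / 16.7 = 22.575 d.
Difference = |78.542 − 22.575| = 55.967 ≈ 56.0 days.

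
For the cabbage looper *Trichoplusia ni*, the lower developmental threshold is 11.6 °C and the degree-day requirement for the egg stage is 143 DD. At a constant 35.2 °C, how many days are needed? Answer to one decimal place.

6.1 days

Daily accumulation = 35.2 − 11.6 = 23.6 DD/day.
Duration = 143 / 23.6 = 6.059 ≈ 6.1 days.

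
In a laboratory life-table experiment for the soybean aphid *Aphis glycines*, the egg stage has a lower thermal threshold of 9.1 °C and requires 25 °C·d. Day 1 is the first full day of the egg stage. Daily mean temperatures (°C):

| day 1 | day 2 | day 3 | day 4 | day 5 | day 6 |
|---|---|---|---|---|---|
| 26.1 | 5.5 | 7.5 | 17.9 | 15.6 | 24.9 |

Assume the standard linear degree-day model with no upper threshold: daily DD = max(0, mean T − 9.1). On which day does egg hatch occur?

Daily DD above 9.1 °C: 17.0, 0.0, 0.0, 8.8, 6.5, 15.8.
Cumulative: 17.0, 17.0, 17.0, 25.8, 32.3, 48.1.
The total first reaches 25 DD on day 4.

day 4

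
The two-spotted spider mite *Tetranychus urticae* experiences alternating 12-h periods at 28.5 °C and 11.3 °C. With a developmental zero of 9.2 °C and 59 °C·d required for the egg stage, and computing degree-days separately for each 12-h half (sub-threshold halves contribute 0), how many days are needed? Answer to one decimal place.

5.5 days

Day half: max(0, 28.5 − 9.2) × 0.5 = 19.3 × 0.5 = 9.65 DD.
Night half: max(0, 11.3 − 9.2) × 0.5 = 2.1 × 0.5 = 1.05 DD.
Per 24 h: 10.70 DD/day.
Duration = 59 / 10.70 = 5.514 ≈ 5.5 days.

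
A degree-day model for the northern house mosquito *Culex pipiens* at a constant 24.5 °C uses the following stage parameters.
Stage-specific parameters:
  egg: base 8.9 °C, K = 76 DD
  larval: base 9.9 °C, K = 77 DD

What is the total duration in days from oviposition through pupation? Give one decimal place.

10.1 days

egg: 76 / (24.5 − 8.9) = 76 / 15.6 = 4.872 d.
larval: 77 / (24.5 − 9.9) = 77 / 14.6 = 5.274 d.
Sum = 10.146 ≈ 10.1 days.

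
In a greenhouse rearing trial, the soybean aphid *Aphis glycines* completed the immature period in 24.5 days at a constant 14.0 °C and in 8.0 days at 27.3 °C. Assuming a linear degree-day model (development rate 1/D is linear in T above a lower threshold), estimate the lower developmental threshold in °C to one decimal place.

7.6 °C

Equal thermal constants: D₁(T₁ − T_b) = D₂(T₂ − T_b).
24.5·(14.0 − T_b) = 8.0·(27.3 − T_b)
T_b = (24.5·14.0 − 8.0·27.3) / (24.5 − 8.0) = 124.60 / 16.5 = 7.552 °C ≈ 7.6 °C.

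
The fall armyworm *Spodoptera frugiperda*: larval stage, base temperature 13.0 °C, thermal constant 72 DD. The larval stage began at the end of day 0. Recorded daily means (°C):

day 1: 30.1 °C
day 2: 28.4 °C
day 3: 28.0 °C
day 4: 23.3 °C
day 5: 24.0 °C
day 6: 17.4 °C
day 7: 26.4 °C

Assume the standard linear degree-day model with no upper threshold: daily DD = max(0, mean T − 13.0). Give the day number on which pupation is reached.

Daily DD above 13.0 °C: 17.1, 15.4, 15.0, 10.3, 11.0, 4.4, 13.4.
Cumulative: 17.1, 32.5, 47.5, 57.8, 68.8, 73.2, 86.6.
The total first reaches 72 DD on day 6.

day 6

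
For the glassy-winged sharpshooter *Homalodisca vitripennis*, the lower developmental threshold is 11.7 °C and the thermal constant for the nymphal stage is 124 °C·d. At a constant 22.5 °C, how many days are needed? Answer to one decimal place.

11.5 days

Daily accumulation = 22.5 − 11.7 = 10.8 DD/day.
Duration = 124 / 10.8 = 11.481 ≈ 11.5 days.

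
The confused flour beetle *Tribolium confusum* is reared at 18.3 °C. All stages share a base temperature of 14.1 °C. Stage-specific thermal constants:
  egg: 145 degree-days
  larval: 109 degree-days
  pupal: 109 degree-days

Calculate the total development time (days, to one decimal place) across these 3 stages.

86.4 days

Daily accumulation at 18.3 °C = 18.3 − 14.1 = 4.2 DD/day.
Total K = 145 + 109 + 109 = 363 DD.
Total duration = 363 / 4.2 = 86.429 ≈ 86.4 days.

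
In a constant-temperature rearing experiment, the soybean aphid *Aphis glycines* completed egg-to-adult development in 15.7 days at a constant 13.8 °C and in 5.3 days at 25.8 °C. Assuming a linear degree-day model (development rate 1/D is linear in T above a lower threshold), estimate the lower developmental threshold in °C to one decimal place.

7.7 °C

Linear rate model ⇒ the product D·(T − T_b) is constant across temperatures.
15.7·(13.8 − T_b) = 5.3·(25.8 − T_b)
T_b = (15.7·13.8 − 5.3·25.8) / (15.7 − 5.3) = 79.92 / 10.4 = 7.685 °C ≈ 7.7 °C.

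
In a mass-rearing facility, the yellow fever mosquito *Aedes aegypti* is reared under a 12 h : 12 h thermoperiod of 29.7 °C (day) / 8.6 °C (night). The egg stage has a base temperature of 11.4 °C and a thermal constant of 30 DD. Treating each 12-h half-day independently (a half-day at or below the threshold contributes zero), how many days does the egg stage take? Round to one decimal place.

3.3 days

Day half: max(0, 29.7 − 11.4) × 0.5 = 18.3 × 0.5 = 9.15 DD.
Night half: max(0, 8.6 − 11.4) × 0.5 = 0.0 × 0.5 = 0.00 DD.
Per 24 h: 9.15 DD/day.
Duration = 30 / 9.15 = 3.279 ≈ 3.3 days.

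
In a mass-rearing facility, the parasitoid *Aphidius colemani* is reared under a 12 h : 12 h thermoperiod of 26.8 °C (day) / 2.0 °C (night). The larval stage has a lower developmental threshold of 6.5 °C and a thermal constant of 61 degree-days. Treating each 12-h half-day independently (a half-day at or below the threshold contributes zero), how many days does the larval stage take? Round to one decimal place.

Day half: max(0, 26.8 − 6.5) × 0.5 = 20.3 × 0.5 = 10.15 DD.
Night half: max(0, 2.0 − 6.5) × 0.5 = 0.0 × 0.5 = 0.00 DD.
Per 24 h: 10.15 DD/day.
Duration = 61 / 10.15 = 6.010 ≈ 6.0 days.

6.0 days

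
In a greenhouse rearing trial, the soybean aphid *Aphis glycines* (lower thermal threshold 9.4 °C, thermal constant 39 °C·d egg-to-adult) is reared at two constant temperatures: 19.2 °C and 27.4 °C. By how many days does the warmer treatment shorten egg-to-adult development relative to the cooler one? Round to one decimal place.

At 19.2 °C: 39 / (19.2 − 9.4) = 39 / 9.8 = 3.980 d.
At 27.4 °C: 39 / (27.4 − 9.4) = 39 / 18.0 = 2.167 d.
Difference = |3.980 − 2.167| = 1.813 ≈ 1.8 days.

1.8 days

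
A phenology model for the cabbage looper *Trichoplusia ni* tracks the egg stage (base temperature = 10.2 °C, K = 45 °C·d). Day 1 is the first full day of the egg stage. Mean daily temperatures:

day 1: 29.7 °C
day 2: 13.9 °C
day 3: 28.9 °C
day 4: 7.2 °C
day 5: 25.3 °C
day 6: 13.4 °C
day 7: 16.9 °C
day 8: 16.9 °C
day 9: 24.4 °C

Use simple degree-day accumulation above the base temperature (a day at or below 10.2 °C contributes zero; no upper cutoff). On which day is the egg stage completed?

Daily DD above 10.2 °C: 19.5, 3.7, 18.7, 0.0, 15.1, 3.2, 6.7, 6.7, 14.2.
Cumulative: 19.5, 23.2, 41.9, 41.9, 57.0, 60.2, 66.9, 73.6, 87.8.
The total first reaches 45 DD on day 5.

day 5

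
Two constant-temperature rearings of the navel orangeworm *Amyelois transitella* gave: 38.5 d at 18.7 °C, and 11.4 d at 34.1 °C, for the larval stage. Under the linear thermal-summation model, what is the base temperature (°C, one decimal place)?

Linear rate model ⇒ the product D·(T − T_b) is constant across temperatures.
38.5·(18.7 − T_b) = 11.4·(34.1 − T_b)
T_b = (38.5·18.7 − 11.4·34.1) / (38.5 − 11.4) = 331.21 / 27.1 = 12.222 °C ≈ 12.2 °C.

12.2 °C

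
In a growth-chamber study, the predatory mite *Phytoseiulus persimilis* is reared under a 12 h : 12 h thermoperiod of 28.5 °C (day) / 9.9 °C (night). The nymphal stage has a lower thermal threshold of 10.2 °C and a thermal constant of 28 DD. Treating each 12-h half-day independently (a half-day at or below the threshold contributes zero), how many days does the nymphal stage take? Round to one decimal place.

Day half: max(0, 28.5 − 10.2) × 0.5 = 18.3 × 0.5 = 9.15 DD.
Night half: max(0, 9.9 − 10.2) × 0.5 = 0.0 × 0.5 = 0.00 DD.
Per 24 h: 9.15 DD/day.
Duration = 28 / 9.15 = 3.060 ≈ 3.1 days.

3.1 days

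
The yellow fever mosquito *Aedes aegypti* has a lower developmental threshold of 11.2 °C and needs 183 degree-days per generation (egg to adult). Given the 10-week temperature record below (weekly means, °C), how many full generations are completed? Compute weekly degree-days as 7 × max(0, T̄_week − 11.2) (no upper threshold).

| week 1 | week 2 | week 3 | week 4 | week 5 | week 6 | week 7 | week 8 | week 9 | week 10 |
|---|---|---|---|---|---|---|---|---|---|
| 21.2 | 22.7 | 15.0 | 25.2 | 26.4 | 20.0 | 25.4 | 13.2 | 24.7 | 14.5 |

3 generations

Weekly DD (7 × max(0, T̄ − 11.2)): 70.0, 80.5, 26.6, 98.0, 106.4, 61.6, 99.4, 14.0, 94.5, 23.1.
Season total = 674.1 DD.
Complete generations = ⌊674.1 / 183⌋ = 3.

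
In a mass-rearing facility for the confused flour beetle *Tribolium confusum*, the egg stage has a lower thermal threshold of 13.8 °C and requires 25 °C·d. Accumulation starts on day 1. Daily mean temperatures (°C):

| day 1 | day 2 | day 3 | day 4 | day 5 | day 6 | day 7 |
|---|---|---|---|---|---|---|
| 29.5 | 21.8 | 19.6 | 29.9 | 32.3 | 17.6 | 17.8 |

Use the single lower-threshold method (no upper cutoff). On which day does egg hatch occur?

day 3

Daily DD above 13.8 °C: 15.7, 8.0, 5.8, 16.1, 18.5, 3.8, 4.0.
Cumulative: 15.7, 23.7, 29.5, 45.6, 64.1, 67.9, 71.9.
The total first reaches 25 DD on day 3.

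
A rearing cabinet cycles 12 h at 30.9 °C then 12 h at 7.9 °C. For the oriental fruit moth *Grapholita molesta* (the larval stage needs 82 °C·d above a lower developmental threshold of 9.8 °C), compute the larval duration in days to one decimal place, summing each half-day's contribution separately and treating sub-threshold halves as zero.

Day half: max(0, 30.9 − 9.8) × 0.5 = 21.1 × 0.5 = 10.55 DD.
Night half: max(0, 7.9 − 9.8) × 0.5 = 0.0 × 0.5 = 0.00 DD.
Per 24 h: 10.55 DD/day.
Duration = 82 / 10.55 = 7.773 ≈ 7.8 days.

7.8 days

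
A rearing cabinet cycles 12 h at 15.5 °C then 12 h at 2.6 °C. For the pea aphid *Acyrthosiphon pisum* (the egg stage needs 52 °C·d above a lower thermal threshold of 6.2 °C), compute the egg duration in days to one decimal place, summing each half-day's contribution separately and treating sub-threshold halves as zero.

Day half: max(0, 15.5 − 6.2) × 0.5 = 9.3 × 0.5 = 4.65 DD.
Night half: max(0, 2.6 − 6.2) × 0.5 = 0.0 × 0.5 = 0.00 DD.
Per 24 h: 4.65 DD/day.
Duration = 52 / 4.65 = 11.183 ≈ 11.2 days.

11.2 days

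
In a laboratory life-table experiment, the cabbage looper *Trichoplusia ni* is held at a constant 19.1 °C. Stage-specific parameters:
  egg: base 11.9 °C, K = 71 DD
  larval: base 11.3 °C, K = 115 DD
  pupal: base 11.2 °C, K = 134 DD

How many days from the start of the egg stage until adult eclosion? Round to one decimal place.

egg: 71 / (19.1 − 11.9) = 71 / 7.2 = 9.861 d.
larval: 115 / (19.1 − 11.3) = 115 / 7.8 = 14.744 d.
pupal: 134 / (19.1 − 11.2) = 134 / 7.9 = 16.962 d.
Sum = 41.567 ≈ 41.6 days.

41.6 days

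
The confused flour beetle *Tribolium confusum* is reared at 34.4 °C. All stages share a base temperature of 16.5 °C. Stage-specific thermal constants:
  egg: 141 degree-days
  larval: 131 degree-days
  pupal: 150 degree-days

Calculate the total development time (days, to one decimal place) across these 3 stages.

23.6 days

Daily accumulation at 34.4 °C = 34.4 − 16.5 = 17.9 DD/day.
Total K = 141 + 131 + 150 = 422 DD.
Total duration = 422 / 17.9 = 23.575 ≈ 23.6 days.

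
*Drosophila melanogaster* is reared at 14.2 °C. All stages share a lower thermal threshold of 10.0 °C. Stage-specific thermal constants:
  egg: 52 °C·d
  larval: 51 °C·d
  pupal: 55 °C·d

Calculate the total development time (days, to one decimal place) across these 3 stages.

Daily accumulation at 14.2 °C = 14.2 − 10.0 = 4.2 DD/day.
Total K = 52 + 51 + 55 = 158 DD.
Total duration = 158 / 4.2 = 37.619 ≈ 37.6 days.

37.6 days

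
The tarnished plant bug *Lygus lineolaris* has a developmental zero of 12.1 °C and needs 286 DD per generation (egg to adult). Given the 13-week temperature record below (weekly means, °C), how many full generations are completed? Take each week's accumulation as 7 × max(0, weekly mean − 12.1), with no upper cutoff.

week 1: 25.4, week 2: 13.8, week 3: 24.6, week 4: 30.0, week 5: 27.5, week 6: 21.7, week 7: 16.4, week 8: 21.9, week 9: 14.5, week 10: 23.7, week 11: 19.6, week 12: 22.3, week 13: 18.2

Weekly DD (7 × max(0, T̄ − 12.1)): 93.1, 11.9, 87.5, 125.3, 107.8, 67.2, 30.1, 68.6, 16.8, 81.2, 52.5, 71.4, 42.7.
Season total = 856.1 DD.
Complete generations = ⌊856.1 / 286⌋ = 2.

2 generations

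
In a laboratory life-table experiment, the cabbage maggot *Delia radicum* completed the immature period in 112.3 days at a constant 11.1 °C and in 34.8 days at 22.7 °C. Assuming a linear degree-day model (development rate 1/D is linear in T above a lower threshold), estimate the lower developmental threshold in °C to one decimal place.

5.9 °C

Equal thermal constants: D₁(T₁ − T_b) = D₂(T₂ − T_b).
112.3·(11.1 − T_b) = 34.8·(22.7 − T_b)
T_b = (112.3·11.1 − 34.8·22.7) / (112.3 − 34.8) = 456.57 / 77.5 = 5.891 °C ≈ 5.9 °C.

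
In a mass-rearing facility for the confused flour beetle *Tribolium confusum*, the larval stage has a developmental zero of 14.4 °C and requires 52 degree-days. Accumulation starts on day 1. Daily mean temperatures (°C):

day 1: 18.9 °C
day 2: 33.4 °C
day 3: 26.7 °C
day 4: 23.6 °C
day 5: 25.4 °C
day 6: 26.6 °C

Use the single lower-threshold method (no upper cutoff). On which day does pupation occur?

Daily DD above 14.4 °C: 4.5, 19.0, 12.3, 9.2, 11.0, 12.2.
Cumulative: 4.5, 23.5, 35.8, 45.0, 56.0, 68.2.
The total first reaches 52 DD on day 5.

day 5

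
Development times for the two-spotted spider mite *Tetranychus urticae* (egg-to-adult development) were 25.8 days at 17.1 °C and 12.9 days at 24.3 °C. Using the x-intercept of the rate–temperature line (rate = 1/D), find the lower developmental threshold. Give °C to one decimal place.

Equal thermal constants: D₁(T₁ − T_b) = D₂(T₂ − T_b).
25.8·(17.1 − T_b) = 12.9·(24.3 − T_b)
T_b = (25.8·17.1 − 12.9·24.3) / (25.8 − 12.9) = 127.71 / 12.9 = 9.900 °C ≈ 9.9 °C.

9.9 °C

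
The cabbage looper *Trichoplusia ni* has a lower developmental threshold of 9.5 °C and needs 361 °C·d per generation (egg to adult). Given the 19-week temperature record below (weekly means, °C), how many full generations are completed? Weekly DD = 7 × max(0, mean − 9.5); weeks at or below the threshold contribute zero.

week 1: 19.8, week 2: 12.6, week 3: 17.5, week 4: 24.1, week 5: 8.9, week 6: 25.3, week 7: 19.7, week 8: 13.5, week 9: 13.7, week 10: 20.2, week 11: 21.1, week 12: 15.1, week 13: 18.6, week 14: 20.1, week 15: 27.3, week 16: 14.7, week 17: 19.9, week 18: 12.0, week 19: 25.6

Weekly DD (7 × max(0, T̄ − 9.5)): 72.1, 21.7, 56.0, 102.2, 0.0, 110.6, 71.4, 28.0, 29.4, 74.9, 81.2, 39.2, 63.7, 74.2, 124.6, 36.4, 72.8, 17.5, 112.7.
Season total = 1188.6 DD.
Complete generations = ⌊1188.6 / 361⌋ = 3.

3 generations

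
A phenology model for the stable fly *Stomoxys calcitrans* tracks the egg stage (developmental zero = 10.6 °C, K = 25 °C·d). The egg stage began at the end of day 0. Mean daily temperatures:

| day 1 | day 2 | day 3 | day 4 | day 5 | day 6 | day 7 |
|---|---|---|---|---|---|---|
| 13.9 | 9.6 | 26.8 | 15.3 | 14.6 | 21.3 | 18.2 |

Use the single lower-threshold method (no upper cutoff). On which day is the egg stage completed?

day 5

Daily DD above 10.6 °C: 3.3, 0.0, 16.2, 4.7, 4.0, 10.7, 7.6.
Cumulative: 3.3, 3.3, 19.5, 24.2, 28.2, 38.9, 46.5.
The total first reaches 25 DD on day 5.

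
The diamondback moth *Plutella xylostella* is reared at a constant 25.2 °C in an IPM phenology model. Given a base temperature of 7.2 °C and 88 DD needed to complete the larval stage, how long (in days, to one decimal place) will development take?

Daily accumulation = 25.2 − 7.2 = 18.0 DD/day.
Duration = 88 / 18.0 = 4.889 ≈ 4.9 days.

4.9 days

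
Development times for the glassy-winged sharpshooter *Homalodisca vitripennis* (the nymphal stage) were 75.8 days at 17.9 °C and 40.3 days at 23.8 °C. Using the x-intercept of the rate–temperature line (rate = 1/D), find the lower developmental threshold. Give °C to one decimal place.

Equal thermal constants: D₁(T₁ − T_b) = D₂(T₂ − T_b).
75.8·(17.9 − T_b) = 40.3·(23.8 − T_b)
T_b = (75.8·17.9 − 40.3·23.8) / (75.8 − 40.3) = 397.68 / 35.5 = 11.202 °C ≈ 11.2 °C.

11.2 °C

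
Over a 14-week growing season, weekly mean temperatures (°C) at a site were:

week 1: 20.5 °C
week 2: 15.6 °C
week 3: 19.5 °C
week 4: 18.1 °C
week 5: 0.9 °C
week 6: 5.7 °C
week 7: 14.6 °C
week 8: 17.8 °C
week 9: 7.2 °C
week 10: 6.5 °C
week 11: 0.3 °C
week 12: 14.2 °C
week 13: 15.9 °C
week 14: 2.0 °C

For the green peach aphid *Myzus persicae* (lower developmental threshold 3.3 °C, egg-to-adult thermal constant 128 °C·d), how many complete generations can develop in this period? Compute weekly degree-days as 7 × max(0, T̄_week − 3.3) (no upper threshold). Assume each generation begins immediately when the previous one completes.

6 generations

Weekly DD (7 × max(0, T̄ − 3.3)): 120.4, 86.1, 113.4, 103.6, 0.0, 16.8, 79.1, 101.5, 27.3, 22.4, 0.0, 76.3, 88.2, 0.0.
Season total = 835.1 DD.
Complete generations = ⌊835.1 / 128⌋ = 6.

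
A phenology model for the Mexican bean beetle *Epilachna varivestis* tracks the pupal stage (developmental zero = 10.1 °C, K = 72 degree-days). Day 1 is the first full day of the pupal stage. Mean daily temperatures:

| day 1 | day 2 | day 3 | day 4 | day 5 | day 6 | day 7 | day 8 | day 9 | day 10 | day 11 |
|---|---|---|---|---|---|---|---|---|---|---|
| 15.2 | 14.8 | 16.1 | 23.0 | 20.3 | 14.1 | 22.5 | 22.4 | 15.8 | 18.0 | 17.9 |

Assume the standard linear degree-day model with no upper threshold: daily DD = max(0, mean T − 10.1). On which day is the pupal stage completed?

day 9

Daily DD above 10.1 °C: 5.1, 4.7, 6.0, 12.9, 10.2, 4.0, 12.4, 12.3, 5.7, 7.9, 7.8.
Cumulative: 5.1, 9.8, 15.8, 28.7, 38.9, 42.9, 55.3, 67.6, 73.3, 81.2, 89.0.
The total first reaches 72 DD on day 9.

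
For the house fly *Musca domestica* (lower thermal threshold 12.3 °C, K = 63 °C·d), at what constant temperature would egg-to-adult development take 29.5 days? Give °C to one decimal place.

Required daily accumulation = 63 / 29.5 = 2.136 DD/day.
T = T_base + 2.136 = 12.3 + 2.136 = 14.436 ≈ 14.4 °C.

14.4 °C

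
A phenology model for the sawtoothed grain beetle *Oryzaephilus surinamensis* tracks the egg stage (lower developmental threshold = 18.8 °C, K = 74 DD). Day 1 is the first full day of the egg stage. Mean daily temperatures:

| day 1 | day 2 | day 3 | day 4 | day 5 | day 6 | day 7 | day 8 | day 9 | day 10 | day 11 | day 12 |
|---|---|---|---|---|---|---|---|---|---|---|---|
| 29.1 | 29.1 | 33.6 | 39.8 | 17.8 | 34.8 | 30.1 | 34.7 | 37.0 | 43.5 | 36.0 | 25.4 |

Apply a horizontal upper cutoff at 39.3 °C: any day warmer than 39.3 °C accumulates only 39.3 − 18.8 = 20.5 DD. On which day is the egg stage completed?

day 7

Daily DD above 18.8 °C (capped at 20.5): 10.3, 10.3, 14.8, 20.5, 0.0, 16.0, 11.3, 15.9, 18.2, 20.5, 17.2, 6.6.
Cumulative: 10.3, 20.6, 35.4, 55.9, 55.9, 71.9, 83.2, 99.1, 117.3, 137.8, 155.0, 161.6.
The total first reaches 74 DD on day 7.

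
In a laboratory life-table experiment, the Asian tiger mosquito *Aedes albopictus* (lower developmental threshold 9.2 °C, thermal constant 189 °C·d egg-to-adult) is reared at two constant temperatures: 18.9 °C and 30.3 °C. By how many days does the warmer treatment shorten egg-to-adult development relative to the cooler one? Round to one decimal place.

At 18.9 °C: 189 / (18.9 − 9.2) = 189 / 9.7 = 19.485 d.
At 30.3 °C: 189 / (30.3 − 9.2) = 189 / 21.1 = 8.957 d.
Difference = |19.485 − 8.957| = 10.527 ≈ 10.5 days.

10.5 days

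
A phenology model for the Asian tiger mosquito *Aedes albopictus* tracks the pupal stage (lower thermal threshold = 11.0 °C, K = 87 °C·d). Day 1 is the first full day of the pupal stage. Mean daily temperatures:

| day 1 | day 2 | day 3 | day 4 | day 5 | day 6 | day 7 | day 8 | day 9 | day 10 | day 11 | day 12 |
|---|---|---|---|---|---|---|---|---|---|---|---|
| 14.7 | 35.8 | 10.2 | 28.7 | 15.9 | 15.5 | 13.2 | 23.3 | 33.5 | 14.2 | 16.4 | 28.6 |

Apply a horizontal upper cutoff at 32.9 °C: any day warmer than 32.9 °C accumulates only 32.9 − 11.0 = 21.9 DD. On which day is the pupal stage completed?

day 9

Daily DD above 11.0 °C (capped at 21.9): 3.7, 21.9, 0.0, 17.7, 4.9, 4.5, 2.2, 12.3, 21.9, 3.2, 5.4, 17.6.
Cumulative: 3.7, 25.6, 25.6, 43.3, 48.2, 52.7, 54.9, 67.2, 89.1, 92.3, 97.7, 115.3.
The total first reaches 87 DD on day 9.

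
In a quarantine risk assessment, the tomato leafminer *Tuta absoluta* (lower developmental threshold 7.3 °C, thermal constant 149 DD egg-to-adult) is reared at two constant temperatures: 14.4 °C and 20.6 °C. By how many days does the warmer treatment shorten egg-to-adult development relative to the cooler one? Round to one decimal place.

9.8 days

At 14.4 °C: 149 / (14.4 − 7.3) = 149 / 7.1 = 20.986 d.
At 20.6 °C: 149 / (20.6 − 7.3) = 149 / 13.3 = 11.203 d.
Difference = |20.986 − 11.203| = 9.783 ≈ 9.8 days.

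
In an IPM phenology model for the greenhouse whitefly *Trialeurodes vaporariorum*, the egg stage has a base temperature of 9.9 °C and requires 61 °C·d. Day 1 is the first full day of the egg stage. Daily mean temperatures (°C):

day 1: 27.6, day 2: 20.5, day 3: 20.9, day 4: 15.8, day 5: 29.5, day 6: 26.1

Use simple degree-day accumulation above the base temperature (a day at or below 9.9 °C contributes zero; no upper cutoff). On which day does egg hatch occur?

Daily DD above 9.9 °C: 17.7, 10.6, 11.0, 5.9, 19.6, 16.2.
Cumulative: 17.7, 28.3, 39.3, 45.2, 64.8, 81.0.
The total first reaches 61 DD on day 5.

day 5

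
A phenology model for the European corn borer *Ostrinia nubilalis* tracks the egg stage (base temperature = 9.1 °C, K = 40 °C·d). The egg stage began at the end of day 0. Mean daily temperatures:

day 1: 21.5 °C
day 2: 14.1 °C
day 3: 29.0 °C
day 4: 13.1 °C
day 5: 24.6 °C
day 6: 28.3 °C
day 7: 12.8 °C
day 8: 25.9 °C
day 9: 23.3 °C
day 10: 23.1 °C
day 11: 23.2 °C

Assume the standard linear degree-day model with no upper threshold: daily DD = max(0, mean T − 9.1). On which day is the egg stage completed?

Daily DD above 9.1 °C: 12.4, 5.0, 19.9, 4.0, 15.5, 19.2, 3.7, 16.8, 14.2, 14.0, 14.1.
Cumulative: 12.4, 17.4, 37.3, 41.3, 56.8, 76.0, 79.7, 96.5, 110.7, 124.7, 138.8.
The total first reaches 40 DD on day 4.

day 4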